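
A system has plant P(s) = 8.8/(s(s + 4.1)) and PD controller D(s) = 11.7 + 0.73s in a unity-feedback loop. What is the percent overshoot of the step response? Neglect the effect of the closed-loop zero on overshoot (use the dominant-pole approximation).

14.9%

Forward path: (11.7 + 0.73s)·8.8/(s(s+4.1)). The closed-loop characteristic equation is s² + (4.1 + 8.8·0.73)s + 8.8·11.7 = 0.
That is s² + 10.52s + 103 = 0, so ω_n = 10.15 rad/s and ζ = 10.52/(2·10.15) = 0.5186.
%OS = 100·exp(−πζ/√(1−ζ²)) = 14.9%.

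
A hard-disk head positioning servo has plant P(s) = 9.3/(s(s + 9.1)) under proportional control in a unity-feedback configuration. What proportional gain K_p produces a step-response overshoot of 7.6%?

K_p = 5.53

From %OS = 100·exp(−πζ/√(1−ζ²)) = 7.6%, ζ = −ln(0.076)/√(π²+ln²(0.076)) = 0.6342.
Characteristic equation s² + 9.1s + 9.3K_p = 0 gives ζ = 9.1/(2√(9.3K_p)).
Setting ζ = 0.6342: √(9.3K_p) = 9.1/(2·0.6342) = 7.174, so K_p = 51.47/9.3 = 5.53.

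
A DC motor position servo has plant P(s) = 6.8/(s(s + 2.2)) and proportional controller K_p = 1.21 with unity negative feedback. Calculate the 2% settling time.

The closed-loop denominator s² + 2.2s + 8.228 gives ω_n = √8.228 = 2.868 and ζ = 2.2/(2ω_n) = 0.3835.
2% settling time T_s ≈ 4/(ζω_n) = 4/1.1 = 3.64 s.

T_s ≈ 3.64 s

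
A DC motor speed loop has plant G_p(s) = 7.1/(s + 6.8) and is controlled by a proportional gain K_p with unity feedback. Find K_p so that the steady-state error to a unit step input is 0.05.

The loop is type 0, so e_ss(step) = 1/(1 + K_pos) with K_pos = K_p·G_p(0).
G_p(0) = 1.044. Require 1/(1 + K_p·1.044) = 0.05, so 1 + 1.044·K_p = 20.
K_p = (20 − 1)/1.044 = 18.2.

K_p = 18.2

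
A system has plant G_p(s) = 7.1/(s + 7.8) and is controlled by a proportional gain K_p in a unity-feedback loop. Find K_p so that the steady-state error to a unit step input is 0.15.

Steady-state error for a unit step on this type-0 loop is 1/(1 + K_p·G_p(0)).
G_p(0) = 0.9103. Require 1/(1 + K_p·0.9103) = 0.15, so 1 + 0.9103·K_p = 6.667.
K_p = (6.667 − 1)/0.9103 = 6.23.

K_p = 6.23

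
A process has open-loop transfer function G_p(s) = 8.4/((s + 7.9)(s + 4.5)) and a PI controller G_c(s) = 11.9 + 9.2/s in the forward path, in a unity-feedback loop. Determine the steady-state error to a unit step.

The open loop G_c(s)G_p(s) has a pole at the origin (type 1), so the static position error constant is infinite and e_ss = 1/(1+∞) = 0.

0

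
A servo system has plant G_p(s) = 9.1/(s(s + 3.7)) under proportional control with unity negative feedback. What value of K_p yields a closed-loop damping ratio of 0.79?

K_p = 0.603

Closed-loop characteristic equation: s² + 3.7s + K_p·9.1 = 0.
So ω_n = √(9.1K_p) and 2ζω_n = 3.7, giving ζ = 3.7/(2√(9.1K_p)).
Setting ζ = 0.79: √(9.1K_p) = 3.7/(2·0.79) = 2.342, so K_p = 5.484/9.1 = 0.603.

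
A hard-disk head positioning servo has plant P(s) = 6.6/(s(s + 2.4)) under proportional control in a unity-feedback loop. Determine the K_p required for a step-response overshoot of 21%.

From %OS = 100·exp(−πζ/√(1−ζ²)) = 21%, ζ = −ln(0.21)/√(π²+ln²(0.21)) = 0.4449.
Characteristic equation s² + 2.4s + 6.6K_p = 0 gives ζ = 2.4/(2√(6.6K_p)).
Setting ζ = 0.4449: √(6.6K_p) = 2.4/(2·0.4449) = 2.697, so K_p = 7.275/6.6 = 1.1.

K_p = 1.1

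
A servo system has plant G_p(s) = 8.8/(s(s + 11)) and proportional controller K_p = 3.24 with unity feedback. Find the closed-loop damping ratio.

ζ = 1.03

1 + K_p·G_p(s) = 0 gives s² + 11s + 28.51 = 0.
Matching s² + 2ζω_n s + ω_n²: ω_n = √28.51 = 5.34 rad/s and 2ζω_n = 11, so ζ = 11/(2·5.34) = 1.03.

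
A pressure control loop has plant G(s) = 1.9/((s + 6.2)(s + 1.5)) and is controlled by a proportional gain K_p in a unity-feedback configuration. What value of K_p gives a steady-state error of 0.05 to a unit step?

For a type-0 loop with proportional control, e_ss = 1/(1 + K_p·G(0)).
G(0) = 0.2043. Require 1/(1 + K_p·0.2043) = 0.05, so 1 + 0.2043·K_p = 20.
K_p = (20 − 1)/0.2043 = 93.

K_p = 93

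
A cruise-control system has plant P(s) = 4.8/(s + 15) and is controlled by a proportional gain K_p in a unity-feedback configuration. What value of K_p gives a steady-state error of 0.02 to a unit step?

K_p = 153

For a type-0 loop with proportional control, e_ss = 1/(1 + K_p·P(0)).
P(0) = 0.32. Require 1/(1 + K_p·0.32) = 0.02, so 1 + 0.32·K_p = 50.
K_p = (50 − 1)/0.32 = 153.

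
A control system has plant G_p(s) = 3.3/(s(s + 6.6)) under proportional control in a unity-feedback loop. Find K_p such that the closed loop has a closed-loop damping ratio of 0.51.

K_p = 12.7

Closed-loop characteristic equation: s² + 6.6s + K_p·3.3 = 0.
So ω_n = √(3.3K_p) and 2ζω_n = 6.6, giving ζ = 6.6/(2√(3.3K_p)).
Setting ζ = 0.51: √(3.3K_p) = 6.6/(2·0.51) = 6.471, so K_p = 41.87/3.3 = 12.7.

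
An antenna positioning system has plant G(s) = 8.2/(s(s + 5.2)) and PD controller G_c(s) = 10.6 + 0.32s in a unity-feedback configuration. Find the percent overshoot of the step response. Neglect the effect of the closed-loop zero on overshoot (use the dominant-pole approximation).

Forward path: (10.6 + 0.32s)·8.2/(s(s+5.2)). The closed-loop characteristic equation is s² + (5.2 + 8.2·0.32)s + 8.2·10.6 = 0.
That is s² + 7.824s + 86.92 = 0, so ω_n = 9.323 rad/s and ζ = 7.824/(2·9.323) = 0.4196.
%OS = 100·exp(−πζ/√(1−ζ²)) = 23.4%.

23.4%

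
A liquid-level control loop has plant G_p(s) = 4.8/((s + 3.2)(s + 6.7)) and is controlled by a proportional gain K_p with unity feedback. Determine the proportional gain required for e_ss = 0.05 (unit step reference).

For a type-0 loop with proportional control, e_ss = 1/(1 + K_p·G_p(0)).
G_p(0) = 0.2239. Require 1/(1 + K_p·0.2239) = 0.05, so 1 + 0.2239·K_p = 20.
K_p = (20 − 1)/0.2239 = 84.9.

K_p = 84.9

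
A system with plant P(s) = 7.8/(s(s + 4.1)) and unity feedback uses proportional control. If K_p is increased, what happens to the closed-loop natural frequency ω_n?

increase

ω_n = √(7.8·K_p), which grows with K_p.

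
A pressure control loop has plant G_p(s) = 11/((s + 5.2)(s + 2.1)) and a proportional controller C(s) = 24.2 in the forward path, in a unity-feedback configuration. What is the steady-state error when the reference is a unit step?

0.0394

The loop is type 0. Static position error constant K_pos = C(0)·G_p(0) = 24.2·1.007 = 24.38.
Steady-state error to a unit step: e_ss = 1/(1+K_pos) = 1/25.38 = 0.0394.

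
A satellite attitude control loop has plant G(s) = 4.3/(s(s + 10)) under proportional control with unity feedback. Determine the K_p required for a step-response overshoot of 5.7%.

From %OS = 100·exp(−πζ/√(1−ζ²)) = 5.7%, ζ = −ln(0.057)/√(π²+ln²(0.057)) = 0.6738.
Characteristic equation s² + 10s + 4.3K_p = 0 gives ζ = 10/(2√(4.3K_p)).
Setting ζ = 0.6738: √(4.3K_p) = 10/(2·0.6738) = 7.421, so K_p = 55.07/4.3 = 12.8.

K_p = 12.8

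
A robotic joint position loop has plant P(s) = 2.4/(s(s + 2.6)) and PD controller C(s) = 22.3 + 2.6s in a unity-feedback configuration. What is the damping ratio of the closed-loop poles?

ζ = 0.604

Forward path: (22.3 + 2.6s)·2.4/(s(s+2.6)). The closed-loop characteristic equation is s² + (2.6 + 2.4·2.6)s + 2.4·22.3 = 0.
That is s² + 8.84s + 53.52 = 0, so ω_n = 7.316 rad/s and ζ = 8.84/(2·7.316) = 0.6042.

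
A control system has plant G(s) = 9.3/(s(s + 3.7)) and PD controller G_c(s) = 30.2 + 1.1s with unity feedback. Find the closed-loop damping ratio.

Forward path: (30.2 + 1.1s)·9.3/(s(s+3.7)). The closed-loop characteristic equation is s² + (3.7 + 9.3·1.1)s + 9.3·30.2 = 0.
That is s² + 13.93s + 280.9 = 0, so ω_n = 16.76 rad/s and ζ = 13.93/(2·16.76) = 0.4156.

ζ = 0.416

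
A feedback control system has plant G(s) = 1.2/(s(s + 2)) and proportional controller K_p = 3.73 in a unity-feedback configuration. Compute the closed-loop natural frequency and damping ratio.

The closed-loop denominator is s(s+2) + 3.73·1.2 = s² + 2s + 4.476.
So ω_n² = 4.476 ⇒ ω_n = 2.116 rad/s, and ζ = 2/(2ω_n) = 0.473.

ω_n = 2.12 rad/s, ζ = 0.473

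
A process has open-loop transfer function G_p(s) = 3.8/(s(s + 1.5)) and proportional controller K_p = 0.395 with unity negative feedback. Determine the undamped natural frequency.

The closed-loop denominator is s(s+1.5) + 0.395·3.8 = s² + 1.5s + 1.501.
So ω_n² = 1.501 ⇒ ω_n = 1.225 rad/s, and ζ = 1.5/(2ω_n) = 0.612.

ω_n = 1.23 rad/s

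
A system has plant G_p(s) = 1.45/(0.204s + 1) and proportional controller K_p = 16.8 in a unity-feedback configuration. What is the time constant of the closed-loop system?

τ = 0.00804 s

Closed loop: T(s) = K_p·G_p/(1+K_p·G_p) = 24.36/(0.204s + 1 + 24.36), with pole at s = −(1 + 24.36)/0.204 = −124.3.
Closed-loop time constant τ = 1/124.3 = 0.00804 s.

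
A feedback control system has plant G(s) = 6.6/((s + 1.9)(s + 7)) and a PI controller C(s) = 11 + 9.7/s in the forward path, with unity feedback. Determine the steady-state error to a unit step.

The open loop C(s)G(s) has a pole at the origin (type 1), so the static position error constant is infinite and e_ss = 1/(1+∞) = 0.

0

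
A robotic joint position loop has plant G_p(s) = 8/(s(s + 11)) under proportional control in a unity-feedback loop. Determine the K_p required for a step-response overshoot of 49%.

K_p = 77.1

From %OS = 100·exp(−πζ/√(1−ζ²)) = 49%, ζ = −ln(0.49)/√(π²+ln²(0.49)) = 0.2214.
Characteristic equation s² + 11s + 8K_p = 0 gives ζ = 11/(2√(8K_p)).
Setting ζ = 0.2214: √(8K_p) = 11/(2·0.2214) = 24.84, so K_p = 617/8 = 77.1.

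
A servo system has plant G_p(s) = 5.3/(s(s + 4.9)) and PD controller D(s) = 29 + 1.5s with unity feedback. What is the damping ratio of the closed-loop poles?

Forward path: (29 + 1.5s)·5.3/(s(s+4.9)). The closed-loop characteristic equation is s² + (4.9 + 5.3·1.5)s + 5.3·29 = 0.
That is s² + 12.85s + 153.7 = 0, so ω_n = 12.4 rad/s and ζ = 12.85/(2·12.4) = 0.5182.

ζ = 0.518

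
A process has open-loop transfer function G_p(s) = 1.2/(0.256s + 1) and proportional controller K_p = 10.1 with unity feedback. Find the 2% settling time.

T_s ≈ 0.078 s

Closed loop: T(s) = K_p·G_p/(1+K_p·G_p) = 12.12/(0.256s + 1 + 12.12), with pole at s = −(1 + 12.12)/0.256 = −51.25.
τ = 1/51.25 = 0.01951 s, so 2% settling time ≈ 4τ = 0.078 s.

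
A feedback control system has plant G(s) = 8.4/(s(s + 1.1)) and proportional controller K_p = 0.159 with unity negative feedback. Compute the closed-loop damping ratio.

ζ = 0.476

The closed-loop denominator is s(s+1.1) + 0.159·8.4 = s² + 1.1s + 1.336.
So ω_n² = 1.336 ⇒ ω_n = 1.156 rad/s, and ζ = 1.1/(2ω_n) = 0.476.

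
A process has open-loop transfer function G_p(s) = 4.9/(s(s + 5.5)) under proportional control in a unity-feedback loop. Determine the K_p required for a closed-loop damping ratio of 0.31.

K_p = 16.1

Closed-loop characteristic equation: s² + 5.5s + K_p·4.9 = 0.
So ω_n = √(4.9K_p) and 2ζω_n = 5.5, giving ζ = 5.5/(2√(4.9K_p)).
Setting ζ = 0.31: √(4.9K_p) = 5.5/(2·0.31) = 8.871, so K_p = 78.69/4.9 = 16.1.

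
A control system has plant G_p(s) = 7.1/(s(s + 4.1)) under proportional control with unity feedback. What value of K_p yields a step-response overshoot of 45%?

K_p = 9.75

From %OS = 100·exp(−πζ/√(1−ζ²)) = 45%, ζ = −ln(0.45)/√(π²+ln²(0.45)) = 0.2463.
Characteristic equation s² + 4.1s + 7.1K_p = 0 gives ζ = 4.1/(2√(7.1K_p)).
Setting ζ = 0.2463: √(7.1K_p) = 4.1/(2·0.2463) = 8.322, so K_p = 69.25/7.1 = 9.75.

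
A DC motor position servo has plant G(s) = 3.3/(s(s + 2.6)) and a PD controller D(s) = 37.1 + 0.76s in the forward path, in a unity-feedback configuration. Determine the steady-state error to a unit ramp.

The loop has one pole at the origin (type 1). Velocity error constant K_v = lim_{s→0} s·D(s)G(s) = 37.1·3.3/2.6 = 47.09.
Steady-state error to a unit ramp: e_ss = 1/K_v = 0.0212.

0.0212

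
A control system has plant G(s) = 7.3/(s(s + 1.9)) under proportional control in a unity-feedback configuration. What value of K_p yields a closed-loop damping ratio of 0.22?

K_p = 2.55

Closed-loop characteristic equation: s² + 1.9s + K_p·7.3 = 0.
So ω_n = √(7.3K_p) and 2ζω_n = 1.9, giving ζ = 1.9/(2√(7.3K_p)).
Setting ζ = 0.22: √(7.3K_p) = 1.9/(2·0.22) = 4.318, so K_p = 18.65/7.3 = 2.55.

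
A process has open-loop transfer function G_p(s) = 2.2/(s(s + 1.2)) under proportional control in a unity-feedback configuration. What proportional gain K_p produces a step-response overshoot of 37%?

From %OS = 100·exp(−πζ/√(1−ζ²)) = 37%, ζ = −ln(0.37)/√(π²+ln²(0.37)) = 0.3017.
Characteristic equation s² + 1.2s + 2.2K_p = 0 gives ζ = 1.2/(2√(2.2K_p)).
Setting ζ = 0.3017: √(2.2K_p) = 1.2/(2·0.3017) = 1.989, so K_p = 3.954/2.2 = 1.8.

K_p = 1.8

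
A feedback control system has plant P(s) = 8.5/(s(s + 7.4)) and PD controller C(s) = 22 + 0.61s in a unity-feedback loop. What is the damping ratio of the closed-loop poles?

Forward path: (22 + 0.61s)·8.5/(s(s+7.4)). The closed-loop characteristic equation is s² + (7.4 + 8.5·0.61)s + 8.5·22 = 0.
That is s² + 12.59s + 187 = 0, so ω_n = 13.67 rad/s and ζ = 12.59/(2·13.67) = 0.4602.

ζ = 0.46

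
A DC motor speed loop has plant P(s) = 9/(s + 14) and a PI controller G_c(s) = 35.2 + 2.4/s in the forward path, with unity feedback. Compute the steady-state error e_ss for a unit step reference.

The open loop G_c(s)P(s) has a pole at the origin (type 1), so the static position error constant is infinite and e_ss = 1/(1+∞) = 0.

0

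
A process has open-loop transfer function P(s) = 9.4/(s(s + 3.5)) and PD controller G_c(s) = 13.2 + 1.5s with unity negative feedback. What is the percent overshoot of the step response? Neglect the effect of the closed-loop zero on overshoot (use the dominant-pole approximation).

Forward path: (13.2 + 1.5s)·9.4/(s(s+3.5)). The closed-loop characteristic equation is s² + (3.5 + 9.4·1.5)s + 9.4·13.2 = 0.
That is s² + 17.6s + 124.1 = 0, so ω_n = 11.14 rad/s and ζ = 17.6/(2·11.14) = 0.79.
%OS = 100·exp(−πζ/√(1−ζ²)) = 1.75%.

1.75%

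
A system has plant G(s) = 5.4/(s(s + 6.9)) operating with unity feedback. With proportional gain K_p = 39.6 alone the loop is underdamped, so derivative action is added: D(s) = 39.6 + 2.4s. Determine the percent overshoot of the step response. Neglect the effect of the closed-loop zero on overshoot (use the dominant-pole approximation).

5.47%

Forward path: (39.6 + 2.4s)·5.4/(s(s+6.9)). The closed-loop characteristic equation is s² + (6.9 + 5.4·2.4)s + 5.4·39.6 = 0.
That is s² + 19.86s + 213.8 = 0, so ω_n = 14.62 rad/s and ζ = 19.86/(2·14.62) = 0.6791.
%OS = 100·exp(−πζ/√(1−ζ²)) = 5.47%.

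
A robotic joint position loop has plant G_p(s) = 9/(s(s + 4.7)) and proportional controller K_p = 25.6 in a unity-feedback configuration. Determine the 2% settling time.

T_s ≈ 1.7 s

The closed-loop denominator s² + 4.7s + 230.4 gives ω_n = √230.4 = 15.18 and ζ = 4.7/(2ω_n) = 0.1548.
2% settling time T_s ≈ 4/(ζω_n) = 4/2.35 = 1.7 s.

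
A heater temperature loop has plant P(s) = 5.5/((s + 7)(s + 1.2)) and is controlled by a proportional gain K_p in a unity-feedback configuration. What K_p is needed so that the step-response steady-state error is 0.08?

K_p = 17.6

For a type-0 loop with proportional control, e_ss = 1/(1 + K_p·P(0)).
P(0) = 0.6548. Require 1/(1 + K_p·0.6548) = 0.08, so 1 + 0.6548·K_p = 12.5.
K_p = (12.5 − 1)/0.6548 = 17.6.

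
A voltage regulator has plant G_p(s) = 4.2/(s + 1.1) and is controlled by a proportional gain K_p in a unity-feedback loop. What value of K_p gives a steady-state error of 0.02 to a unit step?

For a type-0 loop with proportional control, e_ss = 1/(1 + K_p·G_p(0)).
G_p(0) = 3.818. Require 1/(1 + K_p·3.818) = 0.02, so 1 + 3.818·K_p = 50.
K_p = (50 − 1)/3.818 = 12.8.

K_p = 12.8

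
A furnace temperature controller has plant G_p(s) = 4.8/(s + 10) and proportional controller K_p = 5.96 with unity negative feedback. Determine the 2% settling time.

Closed-loop transfer function: T(s) = K_p·G_p(s)/(1 + K_p·G_p(s)) = 28.61/(s + 10 + 28.61) = 28.61/(s + 38.61).
Time constant τ = 1/38.61 = 0.0259 s, so the 2% settling time is about 4τ = 0.104 s.

T_s ≈ 0.104 s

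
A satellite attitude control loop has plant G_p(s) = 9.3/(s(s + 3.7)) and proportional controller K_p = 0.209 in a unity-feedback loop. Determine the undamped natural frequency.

With unity feedback the closed-loop characteristic equation is s² + 3.7s + 0.209·9.3 = s² + 3.7s + 1.944 = 0.
So ω_n² = 1.944 ⇒ ω_n = 1.394 rad/s, and ζ = 3.7/(2ω_n) = 1.33.

ω_n = 1.39 rad/s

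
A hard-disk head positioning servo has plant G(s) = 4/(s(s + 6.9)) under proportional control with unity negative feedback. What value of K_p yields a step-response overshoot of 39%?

K_p = 36.1

From %OS = 100·exp(−πζ/√(1−ζ²)) = 39%, ζ = −ln(0.39)/√(π²+ln²(0.39)) = 0.2871.
Characteristic equation s² + 6.9s + 4K_p = 0 gives ζ = 6.9/(2√(4K_p)).
Setting ζ = 0.2871: √(4K_p) = 6.9/(2·0.2871) = 12.02, so K_p = 144.4/4 = 36.1.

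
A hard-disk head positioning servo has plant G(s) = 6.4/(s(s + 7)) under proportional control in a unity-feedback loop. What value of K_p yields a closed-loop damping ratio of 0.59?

K_p = 5.5

Closed-loop characteristic equation: s² + 7s + K_p·6.4 = 0.
So ω_n = √(6.4K_p) and 2ζω_n = 7, giving ζ = 7/(2√(6.4K_p)).
Setting ζ = 0.59: √(6.4K_p) = 7/(2·0.59) = 5.932, so K_p = 35.19/6.4 = 5.5.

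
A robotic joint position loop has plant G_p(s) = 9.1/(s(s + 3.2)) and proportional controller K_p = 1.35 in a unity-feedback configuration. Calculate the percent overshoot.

20%

The closed-loop denominator s² + 3.2s + 12.29 gives ω_n = √12.29 = 3.505 and ζ = 3.2/(2ω_n) = 0.4565.
%OS = 100·exp(−πζ/√(1−ζ²)) = 100·exp(−π·0.4565/√0.7916) = 20%.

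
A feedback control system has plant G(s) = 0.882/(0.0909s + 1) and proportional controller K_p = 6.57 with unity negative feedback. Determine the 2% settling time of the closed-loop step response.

Closed loop: T(s) = K_p·G/(1+K_p·G) = 5.795/(0.0909s + 1 + 5.795), with pole at s = −(1 + 5.795)/0.0909 = −74.75.
τ = 1/74.75 = 0.01338 s, so 2% settling time ≈ 4τ = 0.0535 s.

T_s ≈ 0.0535 s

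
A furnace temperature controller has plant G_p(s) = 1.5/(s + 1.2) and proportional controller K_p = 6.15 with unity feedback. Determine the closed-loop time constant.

Closed-loop transfer function: T(s) = K_p·G_p(s)/(1 + K_p·G_p(s)) = 9.225/(s + 1.2 + 9.225) = 9.225/(s + 10.43).
Time constant τ = 1/10.43 = 0.0959 s.

τ = 0.0959 s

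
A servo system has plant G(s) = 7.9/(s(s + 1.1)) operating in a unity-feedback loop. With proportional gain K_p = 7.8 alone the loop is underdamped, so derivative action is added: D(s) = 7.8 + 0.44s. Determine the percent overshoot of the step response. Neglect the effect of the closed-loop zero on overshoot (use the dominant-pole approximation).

Forward path: (7.8 + 0.44s)·7.9/(s(s+1.1)). The closed-loop characteristic equation is s² + (1.1 + 7.9·0.44)s + 7.9·7.8 = 0.
That is s² + 4.576s + 61.62 = 0, so ω_n = 7.85 rad/s and ζ = 4.576/(2·7.85) = 0.2915.
%OS = 100·exp(−πζ/√(1−ζ²)) = 38.4%.

38.4%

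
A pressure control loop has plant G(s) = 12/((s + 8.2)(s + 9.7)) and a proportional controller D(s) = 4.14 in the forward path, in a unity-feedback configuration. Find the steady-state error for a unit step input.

The loop is type 0. Static position error constant K_pos = D(0)·G(0) = 4.14·0.1509 = 0.6246.
Steady-state error to a unit step: e_ss = 1/(1+K_pos) = 1/1.625 = 0.616.

0.616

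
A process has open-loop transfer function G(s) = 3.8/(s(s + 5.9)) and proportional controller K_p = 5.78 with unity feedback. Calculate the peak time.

T_p = 0.863 s

From 1 + K_pG(s) = 0: s² + 5.9s + 21.96 = 0 ⇒ ω_n = 4.687, ζ = 0.6295.
Damped frequency ω_d = ω_n√(1−ζ²) = 3.642 rad/s, so peak time T_p = π/ω_d = 0.863 s.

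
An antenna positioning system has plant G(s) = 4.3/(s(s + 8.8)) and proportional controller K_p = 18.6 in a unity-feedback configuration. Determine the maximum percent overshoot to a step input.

16.9%

The closed-loop denominator s² + 8.8s + 79.98 gives ω_n = √79.98 = 8.943 and ζ = 8.8/(2ω_n) = 0.492.
%OS = 100·exp(−πζ/√(1−ζ²)) = 100·exp(−π·0.492/√0.7579) = 16.9%.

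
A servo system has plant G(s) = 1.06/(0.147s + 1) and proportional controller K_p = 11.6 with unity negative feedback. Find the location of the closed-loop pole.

s = -90.45

Closed loop: T(s) = K_p·G/(1+K_p·G) = 12.3/(0.147s + 1 + 12.3), with pole at s = −(1 + 12.3)/0.147 = −90.45.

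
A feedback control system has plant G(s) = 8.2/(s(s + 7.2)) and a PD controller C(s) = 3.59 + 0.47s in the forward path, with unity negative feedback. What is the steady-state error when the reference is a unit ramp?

0.245

The loop has one pole at the origin (type 1). Velocity error constant K_v = lim_{s→0} s·C(s)G(s) = 3.59·8.2/7.2 = 4.089.
Steady-state error to a unit ramp: e_ss = 1/K_v = 0.245.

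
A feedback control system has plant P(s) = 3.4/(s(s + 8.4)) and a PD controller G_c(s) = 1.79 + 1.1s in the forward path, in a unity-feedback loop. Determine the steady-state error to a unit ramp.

1.38

The loop has one pole at the origin (type 1). Velocity error constant K_v = lim_{s→0} s·G_c(s)P(s) = 1.79·3.4/8.4 = 0.7245.
Steady-state error to a unit ramp: e_ss = 1/K_v = 1.38.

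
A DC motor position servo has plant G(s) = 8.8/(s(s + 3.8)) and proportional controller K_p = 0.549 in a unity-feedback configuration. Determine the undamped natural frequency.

ω_n = 2.2 rad/s

1 + K_p·G(s) = 0 gives s² + 3.8s + 4.831 = 0.
Matching s² + 2ζω_n s + ω_n²: ω_n = √4.831 = 2.198 rad/s and 2ζω_n = 3.8, so ζ = 3.8/(2·2.198) = 0.864.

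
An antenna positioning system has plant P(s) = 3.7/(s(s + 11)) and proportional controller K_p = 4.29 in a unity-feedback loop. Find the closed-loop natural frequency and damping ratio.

The closed-loop denominator is s(s+11) + 4.29·3.7 = s² + 11s + 15.87.
So ω_n² = 15.87 ⇒ ω_n = 3.984 rad/s, and ζ = 11/(2ω_n) = 1.38.

ω_n = 3.98 rad/s, ζ = 1.38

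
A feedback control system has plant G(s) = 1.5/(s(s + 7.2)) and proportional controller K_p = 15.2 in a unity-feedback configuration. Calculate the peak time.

T_p = 1 s

Closed-loop characteristic equation: s² + 7.2s + 22.8 = 0, so ω_n = 4.775 rad/s and ζ = 7.2/(2·4.775) = 0.7539.
Damped frequency ω_d = ω_n√(1−ζ²) = 3.137 rad/s, so peak time T_p = π/ω_d = 1 s.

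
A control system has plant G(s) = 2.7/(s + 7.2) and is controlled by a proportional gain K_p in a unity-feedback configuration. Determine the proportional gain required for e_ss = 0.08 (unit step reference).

K_p = 30.7

For a type-0 loop with proportional control, e_ss = 1/(1 + K_p·G(0)).
G(0) = 0.375. Require 1/(1 + K_p·0.375) = 0.08, so 1 + 0.375·K_p = 12.5.
K_p = (12.5 − 1)/0.375 = 30.7.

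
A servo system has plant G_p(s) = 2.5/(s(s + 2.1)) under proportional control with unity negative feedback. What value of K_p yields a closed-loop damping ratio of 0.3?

Closed-loop characteristic equation: s² + 2.1s + K_p·2.5 = 0.
So ω_n = √(2.5K_p) and 2ζω_n = 2.1, giving ζ = 2.1/(2√(2.5K_p)).
Setting ζ = 0.3: √(2.5K_p) = 2.1/(2·0.3) = 3.5, so K_p = 12.25/2.5 = 4.9.

K_p = 4.9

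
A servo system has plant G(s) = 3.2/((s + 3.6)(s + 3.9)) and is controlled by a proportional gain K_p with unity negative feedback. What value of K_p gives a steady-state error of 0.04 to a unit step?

For a type-0 loop with proportional control, e_ss = 1/(1 + K_p·G(0)).
G(0) = 0.2279. Require 1/(1 + K_p·0.2279) = 0.04, so 1 + 0.2279·K_p = 25.
K_p = (25 − 1)/0.2279 = 105.

K_p = 105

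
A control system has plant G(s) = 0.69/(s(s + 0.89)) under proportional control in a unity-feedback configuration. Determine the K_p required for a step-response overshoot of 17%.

From %OS = 100·exp(−πζ/√(1−ζ²)) = 17%, ζ = −ln(0.17)/√(π²+ln²(0.17)) = 0.4913.
Characteristic equation s² + 0.89s + 0.69K_p = 0 gives ζ = 0.89/(2√(0.69K_p)).
Setting ζ = 0.4913: √(0.69K_p) = 0.89/(2·0.4913) = 0.9058, so K_p = 0.8205/0.69 = 1.19.

K_p = 1.19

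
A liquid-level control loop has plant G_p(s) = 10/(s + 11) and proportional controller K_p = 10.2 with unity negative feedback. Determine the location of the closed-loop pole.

Closed-loop transfer function: T(s) = K_p·G_p(s)/(1 + K_p·G_p(s)) = 102/(s + 11 + 102) = 102/(s + 113).
The closed-loop pole is at s = −113.

s = -113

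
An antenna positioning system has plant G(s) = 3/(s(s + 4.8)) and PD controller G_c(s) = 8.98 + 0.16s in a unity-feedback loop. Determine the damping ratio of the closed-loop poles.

Forward path: (8.98 + 0.16s)·3/(s(s+4.8)). The closed-loop characteristic equation is s² + (4.8 + 3·0.16)s + 3·8.98 = 0.
That is s² + 5.28s + 26.94 = 0, so ω_n = 5.19 rad/s and ζ = 5.28/(2·5.19) = 0.5086.

ζ = 0.509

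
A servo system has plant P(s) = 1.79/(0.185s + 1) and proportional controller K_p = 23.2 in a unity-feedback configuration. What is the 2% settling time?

T_s ≈ 0.0174 s

Closed loop: T(s) = K_p·P/(1+K_p·P) = 41.53/(0.185s + 1 + 41.53), with pole at s = −(1 + 41.53)/0.185 = −229.9.
τ = 1/229.9 = 0.00435 s, so 2% settling time ≈ 4τ = 0.0174 s.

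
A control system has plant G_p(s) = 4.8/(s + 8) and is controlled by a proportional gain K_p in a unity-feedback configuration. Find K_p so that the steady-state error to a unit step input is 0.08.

K_p = 19.2

Steady-state error for a unit step on this type-0 loop is 1/(1 + K_p·G_p(0)).
G_p(0) = 0.6. Require 1/(1 + K_p·0.6) = 0.08, so 1 + 0.6·K_p = 12.5.
K_p = (12.5 − 1)/0.6 = 19.2.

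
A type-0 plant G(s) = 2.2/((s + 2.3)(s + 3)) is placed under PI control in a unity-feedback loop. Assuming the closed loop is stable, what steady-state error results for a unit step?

The PI controller's integrator makes the forward path type 1, so e_ss to a step is zero.

0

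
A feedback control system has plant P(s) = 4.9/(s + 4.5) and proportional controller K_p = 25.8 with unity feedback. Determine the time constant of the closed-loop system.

Closed-loop transfer function: T(s) = K_p·P(s)/(1 + K_p·P(s)) = 126.4/(s + 4.5 + 126.4) = 126.4/(s + 130.9).
Time constant τ = 1/130.9 = 0.00764 s.

τ = 0.00764 s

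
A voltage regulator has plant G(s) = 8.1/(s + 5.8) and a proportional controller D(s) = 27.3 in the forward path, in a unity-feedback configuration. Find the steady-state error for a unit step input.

0.0256

The loop is type 0. Static position error constant K_pos = D(0)·G(0) = 27.3·1.397 = 38.13.
Steady-state error to a unit step: e_ss = 1/(1+K_pos) = 1/39.13 = 0.0256.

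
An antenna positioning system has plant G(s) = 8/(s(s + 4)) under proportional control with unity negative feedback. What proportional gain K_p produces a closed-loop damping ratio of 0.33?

K_p = 4.59

Closed-loop characteristic equation: s² + 4s + K_p·8 = 0.
So ω_n = √(8K_p) and 2ζω_n = 4, giving ζ = 4/(2√(8K_p)).
Setting ζ = 0.33: √(8K_p) = 4/(2·0.33) = 6.061, so K_p = 36.73/8 = 4.59.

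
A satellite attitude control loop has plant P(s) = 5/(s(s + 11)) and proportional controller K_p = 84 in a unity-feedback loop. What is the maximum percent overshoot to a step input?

From 1 + K_pP(s) = 0: s² + 11s + 420 = 0 ⇒ ω_n = 20.49, ζ = 0.2684.
%OS = 100·exp(−πζ/√(1−ζ²)) = 100·exp(−π·0.2684/√0.928) = 41.7%.

41.7%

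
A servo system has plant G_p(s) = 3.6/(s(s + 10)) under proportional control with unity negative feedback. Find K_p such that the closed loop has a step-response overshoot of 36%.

K_p = 72.6

From %OS = 100·exp(−πζ/√(1−ζ²)) = 36%, ζ = −ln(0.36)/√(π²+ln²(0.36)) = 0.3093.
Characteristic equation s² + 10s + 3.6K_p = 0 gives ζ = 10/(2√(3.6K_p)).
Setting ζ = 0.3093: √(3.6K_p) = 10/(2·0.3093) = 16.17, so K_p = 261.4/3.6 = 72.6.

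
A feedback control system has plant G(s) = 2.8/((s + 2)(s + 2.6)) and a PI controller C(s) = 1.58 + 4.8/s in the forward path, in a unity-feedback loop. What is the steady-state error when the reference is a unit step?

The open loop C(s)G(s) has a pole at the origin (type 1), so the static position error constant is infinite and e_ss = 1/(1+∞) = 0.

0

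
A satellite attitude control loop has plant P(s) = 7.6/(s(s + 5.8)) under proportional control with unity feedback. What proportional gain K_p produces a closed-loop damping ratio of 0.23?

Closed-loop characteristic equation: s² + 5.8s + K_p·7.6 = 0.
So ω_n = √(7.6K_p) and 2ζω_n = 5.8, giving ζ = 5.8/(2√(7.6K_p)).
Setting ζ = 0.23: √(7.6K_p) = 5.8/(2·0.23) = 12.61, so K_p = 159/7.6 = 20.9.

K_p = 20.9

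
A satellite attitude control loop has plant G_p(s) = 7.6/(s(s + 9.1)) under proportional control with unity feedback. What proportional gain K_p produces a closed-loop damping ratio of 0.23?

K_p = 51.5

Closed-loop characteristic equation: s² + 9.1s + K_p·7.6 = 0.
So ω_n = √(7.6K_p) and 2ζω_n = 9.1, giving ζ = 9.1/(2√(7.6K_p)).
Setting ζ = 0.23: √(7.6K_p) = 9.1/(2·0.23) = 19.78, so K_p = 391.4/7.6 = 51.5.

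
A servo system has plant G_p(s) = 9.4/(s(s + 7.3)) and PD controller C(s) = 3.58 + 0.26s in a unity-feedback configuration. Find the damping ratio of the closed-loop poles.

Forward path: (3.58 + 0.26s)·9.4/(s(s+7.3)). The closed-loop characteristic equation is s² + (7.3 + 9.4·0.26)s + 9.4·3.58 = 0.
That is s² + 9.744s + 33.65 = 0, so ω_n = 5.801 rad/s and ζ = 9.744/(2·5.801) = 0.8399.

ζ = 0.84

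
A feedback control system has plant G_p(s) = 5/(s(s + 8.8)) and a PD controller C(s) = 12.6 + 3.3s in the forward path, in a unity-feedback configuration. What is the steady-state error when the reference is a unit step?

0

The open loop C(s)G_p(s) has a pole at the origin (type 1), so the static position error constant is infinite and e_ss = 1/(1+∞) = 0.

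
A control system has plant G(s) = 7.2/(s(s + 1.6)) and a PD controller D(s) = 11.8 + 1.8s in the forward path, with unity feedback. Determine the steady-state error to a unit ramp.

0.0188

The loop has one pole at the origin (type 1). Velocity error constant K_v = lim_{s→0} s·D(s)G(s) = 11.8·7.2/1.6 = 53.1.
Steady-state error to a unit ramp: e_ss = 1/K_v = 0.0188.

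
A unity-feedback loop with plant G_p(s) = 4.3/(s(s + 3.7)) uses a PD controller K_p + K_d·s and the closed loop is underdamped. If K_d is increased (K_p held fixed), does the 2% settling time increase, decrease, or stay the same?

Characteristic equation s² + (3.7 + 4.3K_d)s + 4.3K_p = 0: raising K_d increases ζω_n = (3.7+4.3K_d)/2 while the loop stays underdamped, so T_s ≈ 4/(ζω_n) decreases.

decrease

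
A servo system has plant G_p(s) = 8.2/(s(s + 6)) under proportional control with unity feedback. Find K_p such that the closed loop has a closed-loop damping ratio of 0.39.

Closed-loop characteristic equation: s² + 6s + K_p·8.2 = 0.
So ω_n = √(8.2K_p) and 2ζω_n = 6, giving ζ = 6/(2√(8.2K_p)).
Setting ζ = 0.39: √(8.2K_p) = 6/(2·0.39) = 7.692, so K_p = 59.17/8.2 = 7.22.

K_p = 7.22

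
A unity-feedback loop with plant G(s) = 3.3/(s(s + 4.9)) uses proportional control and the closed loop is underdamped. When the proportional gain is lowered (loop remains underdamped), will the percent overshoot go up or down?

ζ = 4.9/(2√(3.3K_p)) rises as K_p falls; higher damping means less overshoot.

decrease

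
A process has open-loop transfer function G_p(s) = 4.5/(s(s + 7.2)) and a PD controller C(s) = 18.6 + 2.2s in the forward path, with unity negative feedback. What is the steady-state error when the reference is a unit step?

The open loop C(s)G_p(s) has a pole at the origin (type 1), so the static position error constant is infinite and e_ss = 1/(1+∞) = 0.

0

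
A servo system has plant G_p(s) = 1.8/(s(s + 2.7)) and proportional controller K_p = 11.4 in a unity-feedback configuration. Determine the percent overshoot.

The closed-loop denominator s² + 2.7s + 20.52 gives ω_n = √20.52 = 4.53 and ζ = 2.7/(2ω_n) = 0.298.
%OS = 100·exp(−πζ/√(1−ζ²)) = 100·exp(−π·0.298/√0.9112) = 37.5%.

37.5%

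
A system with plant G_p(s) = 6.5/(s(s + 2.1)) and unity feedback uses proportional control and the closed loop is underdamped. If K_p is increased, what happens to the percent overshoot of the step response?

ζ = 2.1/(2√(6.5K_p)) decreases as K_p grows; lower damping means more overshoot.

increase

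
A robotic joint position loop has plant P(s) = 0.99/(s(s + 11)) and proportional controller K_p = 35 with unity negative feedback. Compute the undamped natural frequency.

The closed-loop denominator is s(s+11) + 35·0.99 = s² + 11s + 34.65.
So ω_n² = 34.65 ⇒ ω_n = 5.886 rad/s, and ζ = 11/(2ω_n) = 0.934.

ω_n = 5.89 rad/s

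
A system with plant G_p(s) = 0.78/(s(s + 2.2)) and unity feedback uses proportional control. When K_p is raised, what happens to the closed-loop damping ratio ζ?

decrease

ζ = 2.2/(2√(0.78K_p)); increasing K_p raises the denominator, so ζ falls.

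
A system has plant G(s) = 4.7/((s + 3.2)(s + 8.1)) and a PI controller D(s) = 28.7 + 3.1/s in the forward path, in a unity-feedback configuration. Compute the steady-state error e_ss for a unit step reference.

The open loop D(s)G(s) has a pole at the origin (type 1), so the static position error constant is infinite and e_ss = 1/(1+∞) = 0.

0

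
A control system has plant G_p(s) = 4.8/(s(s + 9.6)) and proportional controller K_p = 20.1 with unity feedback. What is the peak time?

T_p = 0.367 s

From 1 + K_pG_p(s) = 0: s² + 9.6s + 96.48 = 0 ⇒ ω_n = 9.822, ζ = 0.4887.
Damped frequency ω_d = ω_n√(1−ζ²) = 8.57 rad/s, so peak time T_p = π/ω_d = 0.367 s.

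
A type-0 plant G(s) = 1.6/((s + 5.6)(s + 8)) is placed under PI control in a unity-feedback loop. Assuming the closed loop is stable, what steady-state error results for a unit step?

0

The PI controller's integrator makes the forward path type 1, so e_ss to a step is zero.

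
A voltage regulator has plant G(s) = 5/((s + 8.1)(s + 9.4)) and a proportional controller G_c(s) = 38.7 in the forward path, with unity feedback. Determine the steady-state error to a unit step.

The loop is type 0. Static position error constant K_pos = G_c(0)·G(0) = 38.7·0.06567 = 2.541.
Steady-state error to a unit step: e_ss = 1/(1+K_pos) = 1/3.541 = 0.282.

0.282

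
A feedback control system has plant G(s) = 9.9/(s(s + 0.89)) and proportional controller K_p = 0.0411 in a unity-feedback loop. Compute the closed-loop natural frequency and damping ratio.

ω_n = 0.638 rad/s, ζ = 0.698

With unity feedback the closed-loop characteristic equation is s² + 0.89s + 0.0411·9.9 = s² + 0.89s + 0.4069 = 0.
So ω_n² = 0.4069 ⇒ ω_n = 0.6379 rad/s, and ζ = 0.89/(2ω_n) = 0.698.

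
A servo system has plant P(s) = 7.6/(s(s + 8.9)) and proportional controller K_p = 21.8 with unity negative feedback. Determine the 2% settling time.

T_s ≈ 0.899 s

Closed-loop characteristic equation: s² + 8.9s + 165.7 = 0, so ω_n = 12.87 rad/s and ζ = 8.9/(2·12.87) = 0.3457.
2% settling time T_s ≈ 4/(ζω_n) = 4/4.45 = 0.899 s.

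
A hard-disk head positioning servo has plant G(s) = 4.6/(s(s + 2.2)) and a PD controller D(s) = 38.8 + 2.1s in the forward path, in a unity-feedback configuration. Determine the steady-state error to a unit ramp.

The loop has one pole at the origin (type 1). Velocity error constant K_v = lim_{s→0} s·D(s)G(s) = 38.8·4.6/2.2 = 81.13.
Steady-state error to a unit ramp: e_ss = 1/K_v = 0.0123.

0.0123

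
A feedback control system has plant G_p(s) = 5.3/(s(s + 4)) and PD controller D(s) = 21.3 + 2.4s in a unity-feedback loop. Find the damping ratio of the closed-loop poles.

ζ = 0.787

Forward path: (21.3 + 2.4s)·5.3/(s(s+4)). The closed-loop characteristic equation is s² + (4 + 5.3·2.4)s + 5.3·21.3 = 0.
That is s² + 16.72s + 112.9 = 0, so ω_n = 10.62 rad/s and ζ = 16.72/(2·10.62) = 0.7868.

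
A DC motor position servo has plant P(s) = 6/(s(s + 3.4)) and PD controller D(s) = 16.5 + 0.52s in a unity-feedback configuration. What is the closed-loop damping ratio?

Forward path: (16.5 + 0.52s)·6/(s(s+3.4)). The closed-loop characteristic equation is s² + (3.4 + 6·0.52)s + 6·16.5 = 0.
That is s² + 6.52s + 99 = 0, so ω_n = 9.95 rad/s and ζ = 6.52/(2·9.95) = 0.3276.

ζ = 0.328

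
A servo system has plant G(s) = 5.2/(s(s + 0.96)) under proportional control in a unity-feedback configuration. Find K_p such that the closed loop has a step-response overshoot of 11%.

K_p = 0.134

From %OS = 100·exp(−πζ/√(1−ζ²)) = 11%, ζ = −ln(0.11)/√(π²+ln²(0.11)) = 0.5749.
Characteristic equation s² + 0.96s + 5.2K_p = 0 gives ζ = 0.96/(2√(5.2K_p)).
Setting ζ = 0.5749: √(5.2K_p) = 0.96/(2·0.5749) = 0.8349, so K_p = 0.6971/5.2 = 0.134.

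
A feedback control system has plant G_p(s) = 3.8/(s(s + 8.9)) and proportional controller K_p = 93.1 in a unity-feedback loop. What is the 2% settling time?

T_s ≈ 0.899 s

Closed-loop characteristic equation: s² + 8.9s + 353.8 = 0, so ω_n = 18.81 rad/s and ζ = 8.9/(2·18.81) = 0.2366.
2% settling time T_s ≈ 4/(ζω_n) = 4/4.45 = 0.899 s.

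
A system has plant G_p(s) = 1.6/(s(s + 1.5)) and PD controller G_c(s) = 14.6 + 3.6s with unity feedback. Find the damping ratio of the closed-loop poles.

Forward path: (14.6 + 3.6s)·1.6/(s(s+1.5)). The closed-loop characteristic equation is s² + (1.5 + 1.6·3.6)s + 1.6·14.6 = 0.
That is s² + 7.26s + 23.36 = 0, so ω_n = 4.833 rad/s and ζ = 7.26/(2·4.833) = 0.7511.

ζ = 0.751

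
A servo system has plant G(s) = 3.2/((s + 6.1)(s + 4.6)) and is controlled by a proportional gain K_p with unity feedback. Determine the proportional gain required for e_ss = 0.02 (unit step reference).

The loop is type 0, so e_ss(step) = 1/(1 + K_pos) with K_pos = K_p·G(0).
G(0) = 0.114. Require 1/(1 + K_p·0.114) = 0.02, so 1 + 0.114·K_p = 50.
K_p = (50 − 1)/0.114 = 430.

K_p = 430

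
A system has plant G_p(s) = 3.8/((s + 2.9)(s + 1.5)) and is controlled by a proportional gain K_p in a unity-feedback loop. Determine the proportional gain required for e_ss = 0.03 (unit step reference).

For a type-0 loop with proportional control, e_ss = 1/(1 + K_p·G_p(0)).
G_p(0) = 0.8736. Require 1/(1 + K_p·0.8736) = 0.03, so 1 + 0.8736·K_p = 33.33.
K_p = (33.33 − 1)/0.8736 = 37.

K_p = 37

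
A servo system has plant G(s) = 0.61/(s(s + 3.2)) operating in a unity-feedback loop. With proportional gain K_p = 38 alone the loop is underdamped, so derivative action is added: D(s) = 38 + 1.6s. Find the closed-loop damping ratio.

Forward path: (38 + 1.6s)·0.61/(s(s+3.2)). The closed-loop characteristic equation is s² + (3.2 + 0.61·1.6)s + 0.61·38 = 0.
That is s² + 4.176s + 23.18 = 0, so ω_n = 4.815 rad/s and ζ = 4.176/(2·4.815) = 0.4337.

ζ = 0.434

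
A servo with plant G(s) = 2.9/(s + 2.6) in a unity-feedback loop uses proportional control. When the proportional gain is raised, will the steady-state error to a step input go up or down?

decrease

e_ss = 1/(1 + K_p·G(0)); a larger K_p raises the denominator, so e_ss decreases.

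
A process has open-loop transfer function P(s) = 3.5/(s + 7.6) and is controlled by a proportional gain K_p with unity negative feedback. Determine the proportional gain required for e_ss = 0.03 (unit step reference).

K_p = 70.2

The loop is type 0, so e_ss(step) = 1/(1 + K_pos) with K_pos = K_p·P(0).
P(0) = 0.4605. Require 1/(1 + K_p·0.4605) = 0.03, so 1 + 0.4605·K_p = 33.33.
K_p = (33.33 − 1)/0.4605 = 70.2.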